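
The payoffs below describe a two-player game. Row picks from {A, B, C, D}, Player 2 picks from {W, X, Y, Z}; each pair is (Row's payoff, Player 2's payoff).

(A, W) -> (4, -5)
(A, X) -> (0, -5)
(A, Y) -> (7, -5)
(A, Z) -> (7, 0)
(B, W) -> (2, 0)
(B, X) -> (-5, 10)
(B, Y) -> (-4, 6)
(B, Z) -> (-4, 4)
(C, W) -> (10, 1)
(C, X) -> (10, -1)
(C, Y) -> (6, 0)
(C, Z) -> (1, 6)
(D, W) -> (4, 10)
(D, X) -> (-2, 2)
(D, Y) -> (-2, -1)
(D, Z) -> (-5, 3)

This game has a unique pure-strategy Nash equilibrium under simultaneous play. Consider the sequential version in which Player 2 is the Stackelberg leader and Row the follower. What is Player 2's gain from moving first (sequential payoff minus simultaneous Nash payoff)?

1

Work backward from Row's decision.
- W → Row plays C (best of 4, 2, 10, 4); Player 2 gets 1.
- X → Row plays C (best of 0, -5, 10, -2); Player 2 gets -1.
- Y → Row plays A (best of 7, -4, 6, -2); Player 2 gets -5.
- Z → Row plays A (best of 7, -4, 1, -5); Player 2 gets 0.
Player 2's induced payoffs are 1, -1, -5, 0, so Player 2 commits to W. Subgame-perfect outcome: (C, W) with payoffs (10, 1).
Under simultaneous play:
Row's best replies: W→C; X→C; Y→A; Z→A.
Player 2's best replies: A→Z; B→X; C→Z; D→W.
Only (A, Z) has each player best-responding; Nash payoffs (7, 0).
Player 2's commitment gain: 1 − 0 = 1.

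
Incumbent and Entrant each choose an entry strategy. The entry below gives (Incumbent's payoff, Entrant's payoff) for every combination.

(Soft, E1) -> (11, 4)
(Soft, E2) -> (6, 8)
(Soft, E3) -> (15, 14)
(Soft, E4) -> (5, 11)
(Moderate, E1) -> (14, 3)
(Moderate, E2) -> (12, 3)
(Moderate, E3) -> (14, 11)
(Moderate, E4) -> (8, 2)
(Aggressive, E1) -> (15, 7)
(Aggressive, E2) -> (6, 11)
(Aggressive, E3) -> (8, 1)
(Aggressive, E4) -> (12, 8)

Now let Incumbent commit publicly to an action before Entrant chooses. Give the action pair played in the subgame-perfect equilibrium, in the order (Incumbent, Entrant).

(Soft, E3)

Work backward from Entrant's decision.
- Soft: BR = E3, leader payoff 15.
- Moderate: BR = E3, leader payoff 14.
- Aggressive: BR = E2, leader payoff 6.
Maximizing over 15, 14, 6, Incumbent chooses Soft. Subgame-perfect outcome: (Soft, E3) with payoffs (15, 14).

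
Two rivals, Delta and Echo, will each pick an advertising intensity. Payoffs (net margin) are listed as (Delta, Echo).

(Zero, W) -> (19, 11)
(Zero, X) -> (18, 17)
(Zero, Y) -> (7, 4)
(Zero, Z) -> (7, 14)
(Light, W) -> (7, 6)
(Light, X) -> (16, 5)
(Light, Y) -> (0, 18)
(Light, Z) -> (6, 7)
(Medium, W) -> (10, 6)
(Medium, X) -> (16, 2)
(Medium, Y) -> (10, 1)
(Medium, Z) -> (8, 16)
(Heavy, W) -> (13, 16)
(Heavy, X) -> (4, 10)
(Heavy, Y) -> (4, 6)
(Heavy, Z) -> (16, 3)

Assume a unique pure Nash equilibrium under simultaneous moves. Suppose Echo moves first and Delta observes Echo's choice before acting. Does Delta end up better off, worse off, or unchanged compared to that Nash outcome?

Backward induction with Echo moving first.
- W → Delta plays Zero (best of 19, 7, 10, 13); Echo gets 11.
- X → Delta plays Zero (best of 18, 16, 16, 4); Echo gets 17.
- Y → Delta plays Medium (best of 7, 0, 10, 4); Echo gets 1.
- Z → Delta plays Heavy (best of 7, 6, 8, 16); Echo gets 3.
Among 11, 17, 1, 3, the best is 17 at X. Subgame-perfect outcome: (Zero, X) with payoffs (18, 17).
For the simultaneous game, intersect best replies.
Delta's best replies: W→Zero; X→Zero; Y→Medium; Z→Heavy.
Echo's best replies: Zero→X; Light→Y; Medium→Z; Heavy→W.
The unique mutual best reply is (Zero, X), giving (18, 17).
Delta earns 18 sequentially versus 18 at the Nash outcome: unchanged.

unchanged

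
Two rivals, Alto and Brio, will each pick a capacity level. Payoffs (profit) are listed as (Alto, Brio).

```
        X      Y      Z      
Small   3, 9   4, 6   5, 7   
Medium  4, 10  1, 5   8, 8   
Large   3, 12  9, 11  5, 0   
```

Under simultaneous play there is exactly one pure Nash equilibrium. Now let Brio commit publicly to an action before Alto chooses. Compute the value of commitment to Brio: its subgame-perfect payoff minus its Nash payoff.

1

Work backward from Alto's decision.
- X → Alto plays Medium (best of 3, 4, 3); Brio gets 10.
- Y → Alto plays Large (best of 4, 1, 9); Brio gets 11.
- Z → Alto plays Medium (best of 5, 8, 5); Brio gets 8.
Maximizing over 10, 11, 8, Brio chooses Y. Subgame-perfect outcome: (Large, Y) with payoffs (9, 11).
For the simultaneous game, intersect best replies.
Alto's best replies: X→Medium; Y→Large; Z→Medium.
Brio's best replies: Small→X; Medium→X; Large→X.
Only (Medium, X) has each player best-responding; Nash payoffs (4, 10).
Brio's commitment gain: 11 − 10 = 1.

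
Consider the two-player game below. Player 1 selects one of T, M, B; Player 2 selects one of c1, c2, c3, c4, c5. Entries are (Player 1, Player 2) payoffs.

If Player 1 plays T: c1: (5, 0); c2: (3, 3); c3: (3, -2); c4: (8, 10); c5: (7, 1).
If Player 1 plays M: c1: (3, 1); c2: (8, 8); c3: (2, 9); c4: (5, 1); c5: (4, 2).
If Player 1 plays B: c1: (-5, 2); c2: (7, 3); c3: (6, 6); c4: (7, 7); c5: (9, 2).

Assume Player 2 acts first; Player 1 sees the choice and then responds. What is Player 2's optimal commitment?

Solve by backward induction (Player 2 leads).
- c1 → Player 1 plays T (best of 5, 3, -5); Player 2 gets 0.
- c2 → Player 1 plays M (best of 3, 8, 7); Player 2 gets 8.
- c3 → Player 1 plays B (best of 3, 2, 6); Player 2 gets 6.
- c4 → Player 1 plays T (best of 8, 5, 7); Player 2 gets 10.
- c5 → Player 1 plays B (best of 7, 4, 9); Player 2 gets 2.
Player 2's induced payoffs are 0, 8, 6, 10, 2, so Player 2 commits to c4. Subgame-perfect outcome: (T, c4) with payoffs (8, 10).

c4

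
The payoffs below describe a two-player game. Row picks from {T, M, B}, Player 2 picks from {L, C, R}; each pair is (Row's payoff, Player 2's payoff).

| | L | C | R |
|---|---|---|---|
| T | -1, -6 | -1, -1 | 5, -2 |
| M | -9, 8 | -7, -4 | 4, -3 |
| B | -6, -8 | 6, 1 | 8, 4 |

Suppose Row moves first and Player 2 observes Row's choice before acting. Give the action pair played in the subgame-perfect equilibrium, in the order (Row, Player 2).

Work backward from Player 2's decision.
- T → Player 2 plays C (best of -6, -1, -2); Row gets -1.
- M → Player 2 plays L (best of 8, -4, -3); Row gets -9.
- B → Player 2 plays R (best of -8, 1, 4); Row gets 8.
Among -1, -9, 8, the best is 8 at B. Subgame-perfect outcome: (B, R) with payoffs (8, 4).

(B, R)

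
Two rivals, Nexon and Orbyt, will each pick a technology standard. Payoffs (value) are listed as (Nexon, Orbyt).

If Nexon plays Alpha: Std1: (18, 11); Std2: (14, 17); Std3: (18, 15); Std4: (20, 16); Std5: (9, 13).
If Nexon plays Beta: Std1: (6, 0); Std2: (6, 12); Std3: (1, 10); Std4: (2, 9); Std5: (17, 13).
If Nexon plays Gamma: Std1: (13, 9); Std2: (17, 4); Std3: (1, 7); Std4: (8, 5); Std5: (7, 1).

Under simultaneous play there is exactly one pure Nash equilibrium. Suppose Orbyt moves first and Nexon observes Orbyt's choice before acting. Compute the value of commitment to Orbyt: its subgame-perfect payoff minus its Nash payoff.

Work backward from Nexon's decision.
- Std1: BR = Alpha, leader payoff 11.
- Std2: BR = Gamma, leader payoff 4.
- Std3: BR = Alpha, leader payoff 15.
- Std4: BR = Alpha, leader payoff 16.
- Std5: BR = Beta, leader payoff 13.
Orbyt's induced payoffs are 11, 4, 15, 16, 13, so Orbyt commits to Std4. Subgame-perfect outcome: (Alpha, Std4) with payoffs (20, 16).
Now find the simultaneous Nash equilibrium.
Nexon's best replies: Std1→Alpha; Std2→Gamma; Std3→Alpha; Std4→Alpha; Std5→Beta.
Orbyt's best replies: Alpha→Std2; Beta→Std5; Gamma→Std1.
The unique mutual best reply is (Beta, Std5), giving (17, 13).
Orbyt's commitment gain: 16 − 13 = 3.

3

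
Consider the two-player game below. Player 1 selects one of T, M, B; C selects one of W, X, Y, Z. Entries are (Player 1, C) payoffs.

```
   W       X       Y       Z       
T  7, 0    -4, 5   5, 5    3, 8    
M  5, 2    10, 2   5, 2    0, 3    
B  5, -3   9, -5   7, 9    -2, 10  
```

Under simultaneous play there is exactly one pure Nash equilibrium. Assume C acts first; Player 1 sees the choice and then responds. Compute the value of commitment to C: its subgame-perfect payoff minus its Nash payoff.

Work backward from Player 1's decision.
- W → Player 1 plays T (best of 7, 5, 5); C gets 0.
- X → Player 1 plays M (best of -4, 10, 9); C gets 2.
- Y → Player 1 plays B (best of 5, 5, 7); C gets 9.
- Z → Player 1 plays T (best of 3, 0, -2); C gets 8.
Maximizing over 0, 2, 9, 8, C chooses Y. Subgame-perfect outcome: (B, Y) with payoffs (7, 9).
Under simultaneous play:
Player 1's best replies: W→T; X→M; Y→B; Z→T.
C's best replies: T→Z; M→Z; B→Z.
The unique mutual best reply is (T, Z), giving (3, 8).
C's commitment gain: 9 − 8 = 1.

1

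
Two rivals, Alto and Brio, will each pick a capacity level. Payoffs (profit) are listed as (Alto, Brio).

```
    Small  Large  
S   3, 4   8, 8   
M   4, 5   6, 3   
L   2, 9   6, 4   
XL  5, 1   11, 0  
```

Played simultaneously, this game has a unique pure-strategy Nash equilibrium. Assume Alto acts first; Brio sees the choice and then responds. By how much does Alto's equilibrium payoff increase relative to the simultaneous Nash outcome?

3

Backward induction with Alto moving first.
- S: BR = Large, leader payoff 8.
- M: BR = Small, leader payoff 4.
- L: BR = Small, leader payoff 2.
- XL: BR = Small, leader payoff 5.
Alto's induced payoffs are 8, 4, 2, 5, so Alto commits to S. Subgame-perfect outcome: (S, Large) with payoffs (8, 8).
For the simultaneous game, intersect best replies.
Alto's best replies: Small→XL; Large→XL.
Brio's best replies: S→Large; M→Small; L→Small; XL→Small.
Only (XL, Small) has each player best-responding; Nash payoffs (5, 1).
Alto's commitment gain: 8 − 5 = 3.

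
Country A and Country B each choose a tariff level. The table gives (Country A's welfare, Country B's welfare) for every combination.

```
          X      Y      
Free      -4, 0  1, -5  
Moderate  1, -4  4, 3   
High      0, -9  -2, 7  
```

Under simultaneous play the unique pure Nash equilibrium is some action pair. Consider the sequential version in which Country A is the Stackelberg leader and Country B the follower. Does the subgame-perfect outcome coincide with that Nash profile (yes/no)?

Work backward from Country B's decision.
- Free → Country B plays X (best of 0, -5); Country A gets -4.
- Moderate → Country B plays Y (best of -4, 3); Country A gets 4.
- High → Country B plays Y (best of -9, 7); Country A gets -2.
Among -4, 4, -2, the best is 4 at Moderate. Subgame-perfect outcome: (Moderate, Y) with payoffs (4, 3).
For the simultaneous game, intersect best replies.
Country A's best replies: X→Moderate; Y→Moderate.
Country B's best replies: Free→X; Moderate→Y; High→Y.
The unique mutual best reply is (Moderate, Y), giving (4, 3).
Sequential outcome (Moderate, Y) coincides with the Nash profile (Moderate, Y).

yes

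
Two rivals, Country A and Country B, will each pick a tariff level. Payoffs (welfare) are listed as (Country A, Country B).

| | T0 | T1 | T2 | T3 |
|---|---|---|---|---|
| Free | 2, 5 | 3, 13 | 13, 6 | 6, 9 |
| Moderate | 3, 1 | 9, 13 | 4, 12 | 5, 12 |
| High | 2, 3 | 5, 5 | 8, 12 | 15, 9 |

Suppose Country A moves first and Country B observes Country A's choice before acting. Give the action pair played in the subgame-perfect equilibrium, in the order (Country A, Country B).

Work backward from Country B's decision.
- Free: BR = T1, leader payoff 3.
- Moderate: BR = T1, leader payoff 9.
- High: BR = T2, leader payoff 8.
Among 3, 9, 8, the best is 9 at Moderate. Subgame-perfect outcome: (Moderate, T1) with payoffs (9, 13).

(Moderate, T1)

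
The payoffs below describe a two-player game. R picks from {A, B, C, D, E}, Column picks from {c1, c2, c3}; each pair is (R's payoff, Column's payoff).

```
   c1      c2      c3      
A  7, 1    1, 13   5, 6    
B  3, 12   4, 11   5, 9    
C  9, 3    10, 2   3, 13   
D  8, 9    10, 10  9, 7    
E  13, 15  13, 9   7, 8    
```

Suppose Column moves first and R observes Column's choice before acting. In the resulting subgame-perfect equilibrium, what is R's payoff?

Work backward from R's decision.
- c1: R compares 7, 3, 9, 8, 13 and picks E; Column would get 15.
- c2: R compares 1, 4, 10, 10, 13 and picks E; Column would get 9.
- c3: R compares 5, 5, 3, 9, 7 and picks D; Column would get 7.
Maximizing over 15, 9, 7, Column chooses c1. Subgame-perfect outcome: (E, c1) with payoffs (13, 15).

13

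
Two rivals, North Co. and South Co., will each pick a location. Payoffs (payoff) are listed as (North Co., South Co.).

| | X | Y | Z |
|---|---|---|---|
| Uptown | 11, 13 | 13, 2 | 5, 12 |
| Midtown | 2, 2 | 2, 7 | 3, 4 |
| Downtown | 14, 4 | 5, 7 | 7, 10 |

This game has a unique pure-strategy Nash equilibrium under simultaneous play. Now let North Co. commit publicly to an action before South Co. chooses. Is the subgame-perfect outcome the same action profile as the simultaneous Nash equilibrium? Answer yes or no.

Solve by backward induction (North Co. leads).
- Uptown: BR = X, leader payoff 11.
- Midtown: BR = Y, leader payoff 2.
- Downtown: BR = Z, leader payoff 7.
North Co.'s induced payoffs are 11, 2, 7, so North Co. commits to Uptown. Subgame-perfect outcome: (Uptown, X) with payoffs (11, 13).
For the simultaneous game, intersect best replies.
North Co.'s best replies: X→Downtown; Y→Uptown; Z→Downtown.
South Co.'s best replies: Uptown→X; Midtown→Y; Downtown→Z.
The unique mutual best reply is (Downtown, Z), giving (7, 10).
Sequential outcome (Uptown, X) differs from the Nash profile (Downtown, Z).

no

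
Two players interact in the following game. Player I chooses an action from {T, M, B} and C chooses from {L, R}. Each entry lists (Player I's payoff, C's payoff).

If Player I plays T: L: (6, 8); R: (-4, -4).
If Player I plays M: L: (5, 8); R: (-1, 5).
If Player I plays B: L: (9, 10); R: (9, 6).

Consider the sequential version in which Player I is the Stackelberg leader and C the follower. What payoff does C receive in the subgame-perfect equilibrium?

Solve by backward induction (Player I leads).
- T: BR = L, leader payoff 6.
- M: BR = L, leader payoff 5.
- B: BR = L, leader payoff 9.
Player I's induced payoffs are 6, 5, 9, so Player I commits to B. Subgame-perfect outcome: (B, L) with payoffs (9, 10).

10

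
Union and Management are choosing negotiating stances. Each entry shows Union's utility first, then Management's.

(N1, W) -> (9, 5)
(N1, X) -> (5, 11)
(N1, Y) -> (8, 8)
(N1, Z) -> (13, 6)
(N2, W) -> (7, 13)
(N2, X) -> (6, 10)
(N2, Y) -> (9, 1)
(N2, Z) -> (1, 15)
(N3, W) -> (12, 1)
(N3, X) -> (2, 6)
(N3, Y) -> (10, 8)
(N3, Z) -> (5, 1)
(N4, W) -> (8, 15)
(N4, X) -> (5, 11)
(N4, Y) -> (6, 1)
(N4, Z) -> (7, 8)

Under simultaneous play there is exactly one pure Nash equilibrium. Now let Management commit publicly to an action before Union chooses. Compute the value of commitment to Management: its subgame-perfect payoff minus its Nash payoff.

Backward induction with Management moving first.
- W → Union plays N3 (best of 9, 7, 12, 8); Management gets 1.
- X → Union plays N2 (best of 5, 6, 2, 5); Management gets 10.
- Y → Union plays N3 (best of 8, 9, 10, 6); Management gets 8.
- Z → Union plays N1 (best of 13, 1, 5, 7); Management gets 6.
Maximizing over 1, 10, 8, 6, Management chooses X. Subgame-perfect outcome: (N2, X) with payoffs (6, 10).
Under simultaneous play:
Union's best replies: W→N3; X→N2; Y→N3; Z→N1.
Management's best replies: N1→X; N2→Z; N3→Y; N4→W.
Only (N3, Y) has each player best-responding; Nash payoffs (10, 8).
Management's commitment gain: 10 − 8 = 2.

2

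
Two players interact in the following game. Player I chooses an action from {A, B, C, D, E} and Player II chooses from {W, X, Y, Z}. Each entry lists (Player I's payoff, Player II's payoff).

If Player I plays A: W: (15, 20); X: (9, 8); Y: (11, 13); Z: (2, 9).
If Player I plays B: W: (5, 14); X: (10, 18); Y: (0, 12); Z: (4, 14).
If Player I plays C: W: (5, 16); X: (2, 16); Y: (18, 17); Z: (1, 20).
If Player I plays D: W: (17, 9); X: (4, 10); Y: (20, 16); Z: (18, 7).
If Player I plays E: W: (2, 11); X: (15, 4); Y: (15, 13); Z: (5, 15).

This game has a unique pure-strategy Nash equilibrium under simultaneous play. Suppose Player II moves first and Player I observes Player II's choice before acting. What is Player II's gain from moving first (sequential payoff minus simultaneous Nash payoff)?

0

Work backward from Player I's decision.
- W → Player I plays D (best of 15, 5, 5, 17, 2); Player II gets 9.
- X → Player I plays E (best of 9, 10, 2, 4, 15); Player II gets 4.
- Y → Player I plays D (best of 11, 0, 18, 20, 15); Player II gets 16.
- Z → Player I plays D (best of 2, 4, 1, 18, 5); Player II gets 7.
Among 9, 4, 16, 7, the best is 16 at Y. Subgame-perfect outcome: (D, Y) with payoffs (20, 16).
Now find the simultaneous Nash equilibrium.
Player I's best replies: W→D; X→E; Y→D; Z→D.
Player II's best replies: A→W; B→X; C→Z; D→Y; E→Z.
The unique mutual best reply is (D, Y), giving (20, 16).
Player II's commitment gain: 16 − 16 = 0.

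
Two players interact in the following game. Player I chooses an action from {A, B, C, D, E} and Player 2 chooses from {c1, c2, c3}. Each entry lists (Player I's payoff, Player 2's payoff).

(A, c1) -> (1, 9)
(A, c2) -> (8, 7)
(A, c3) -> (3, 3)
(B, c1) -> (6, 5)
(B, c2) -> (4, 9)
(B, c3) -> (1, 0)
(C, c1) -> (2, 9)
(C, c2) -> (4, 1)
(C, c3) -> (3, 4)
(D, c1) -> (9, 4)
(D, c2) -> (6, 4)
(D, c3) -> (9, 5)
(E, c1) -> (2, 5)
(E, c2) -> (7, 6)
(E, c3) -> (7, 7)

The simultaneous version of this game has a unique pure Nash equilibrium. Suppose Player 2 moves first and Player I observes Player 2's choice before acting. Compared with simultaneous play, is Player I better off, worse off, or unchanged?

worse off

Player I best-responds to each possible Player 2 move:
- c1: BR = D, leader payoff 4.
- c2: BR = A, leader payoff 7.
- c3: BR = D, leader payoff 5.
Among 4, 7, 5, the best is 7 at c2. Subgame-perfect outcome: (A, c2) with payoffs (8, 7).
For the simultaneous game, intersect best replies.
Player I's best replies: c1→D; c2→A; c3→D.
Player 2's best replies: A→c1; B→c2; C→c1; D→c3; E→c3.
The unique mutual best reply is (D, c3), giving (9, 5).
Player I earns 8 sequentially versus 9 at the Nash outcome: worse off.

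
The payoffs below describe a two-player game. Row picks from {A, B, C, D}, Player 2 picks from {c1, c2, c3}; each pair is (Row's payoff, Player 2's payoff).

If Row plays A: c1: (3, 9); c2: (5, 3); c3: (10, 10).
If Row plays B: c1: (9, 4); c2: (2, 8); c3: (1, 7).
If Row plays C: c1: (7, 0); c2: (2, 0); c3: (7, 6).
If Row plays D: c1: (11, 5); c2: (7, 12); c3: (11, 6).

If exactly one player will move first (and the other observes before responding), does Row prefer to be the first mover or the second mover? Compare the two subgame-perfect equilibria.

first

If Row leads: Player 2's best replies are A→c3, B→c2, C→c3, D→c2; Row's induced payoffs 10, 2, 7, 7; outcome (A, c3), payoffs (10, 10).
If Player 2 leads: Row's best replies are c1→D, c2→D, c3→D; Player 2's induced payoffs 5, 12, 6; outcome (D, c2), payoffs (7, 12).
Row gets 10 moving first and 7 moving second, so Row prefers to move first.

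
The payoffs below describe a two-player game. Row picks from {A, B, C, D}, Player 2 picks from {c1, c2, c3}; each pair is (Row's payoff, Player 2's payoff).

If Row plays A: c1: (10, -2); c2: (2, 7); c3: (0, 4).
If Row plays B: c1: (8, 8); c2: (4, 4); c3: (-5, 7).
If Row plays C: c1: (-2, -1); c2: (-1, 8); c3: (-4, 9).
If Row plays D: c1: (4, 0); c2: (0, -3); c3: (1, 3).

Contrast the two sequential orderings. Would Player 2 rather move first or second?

second

If Row leads: Player 2's best replies are A→c2, B→c1, C→c3, D→c3; Row's induced payoffs 2, 8, -4, 1; outcome (B, c1), payoffs (8, 8).
If Player 2 leads: Row's best replies are c1→A, c2→B, c3→D; Player 2's induced payoffs -2, 4, 3; outcome (B, c2), payoffs (4, 4).
Player 2 gets 4 moving first and 8 moving second, so Player 2 prefers to move second.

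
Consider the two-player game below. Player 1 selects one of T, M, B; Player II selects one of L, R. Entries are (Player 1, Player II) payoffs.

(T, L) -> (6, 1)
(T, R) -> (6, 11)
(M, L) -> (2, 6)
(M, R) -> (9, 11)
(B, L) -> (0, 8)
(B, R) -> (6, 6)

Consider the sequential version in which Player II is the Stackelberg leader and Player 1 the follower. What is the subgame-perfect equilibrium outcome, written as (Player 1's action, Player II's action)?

Backward induction with Player II moving first.
- L → Player 1 plays T (best of 6, 2, 0); Player II gets 1.
- R → Player 1 plays M (best of 6, 9, 6); Player II gets 11.
Among 1, 11, the best is 11 at R. Subgame-perfect outcome: (M, R) with payoffs (9, 11).

(M, R)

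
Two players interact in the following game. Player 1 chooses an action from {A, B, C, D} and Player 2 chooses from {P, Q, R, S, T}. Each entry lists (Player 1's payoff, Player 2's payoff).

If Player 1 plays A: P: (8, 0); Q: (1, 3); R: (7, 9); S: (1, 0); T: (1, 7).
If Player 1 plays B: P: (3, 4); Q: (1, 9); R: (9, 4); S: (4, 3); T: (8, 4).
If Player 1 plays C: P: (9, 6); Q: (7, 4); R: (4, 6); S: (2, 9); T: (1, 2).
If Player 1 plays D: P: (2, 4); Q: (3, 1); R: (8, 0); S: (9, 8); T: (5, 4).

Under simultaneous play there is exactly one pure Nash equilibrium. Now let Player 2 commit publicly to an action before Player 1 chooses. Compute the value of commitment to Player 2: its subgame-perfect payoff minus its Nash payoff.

Solve by backward induction (Player 2 leads).
- P: Player 1 compares 8, 3, 9, 2 and picks C; Player 2 would get 6.
- Q: Player 1 compares 1, 1, 7, 3 and picks C; Player 2 would get 4.
- R: Player 1 compares 7, 9, 4, 8 and picks B; Player 2 would get 4.
- S: Player 1 compares 1, 4, 2, 9 and picks D; Player 2 would get 8.
- T: Player 1 compares 1, 8, 1, 5 and picks B; Player 2 would get 4.
Among 6, 4, 4, 8, 4, the best is 8 at S. Subgame-perfect outcome: (D, S) with payoffs (9, 8).
Now find the simultaneous Nash equilibrium.
Player 1's best replies: P→C; Q→C; R→B; S→D; T→B.
Player 2's best replies: A→R; B→Q; C→S; D→S.
Only (D, S) has each player best-responding; Nash payoffs (9, 8).
Player 2's commitment gain: 8 − 8 = 0.

0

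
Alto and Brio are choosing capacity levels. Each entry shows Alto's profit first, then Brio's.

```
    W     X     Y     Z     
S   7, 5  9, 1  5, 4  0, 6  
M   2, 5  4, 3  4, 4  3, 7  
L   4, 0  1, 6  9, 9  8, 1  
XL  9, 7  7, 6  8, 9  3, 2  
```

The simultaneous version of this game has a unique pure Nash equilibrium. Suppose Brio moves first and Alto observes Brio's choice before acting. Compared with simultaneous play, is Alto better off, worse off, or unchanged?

unchanged

Work backward from Alto's decision.
- W: BR = XL, leader payoff 7.
- X: BR = S, leader payoff 1.
- Y: BR = L, leader payoff 9.
- Z: BR = L, leader payoff 1.
Among 7, 1, 9, 1, the best is 9 at Y. Subgame-perfect outcome: (L, Y) with payoffs (9, 9).
Under simultaneous play:
Alto's best replies: W→XL; X→S; Y→L; Z→L.
Brio's best replies: S→Z; M→Z; L→Y; XL→Y.
The unique mutual best reply is (L, Y), giving (9, 9).
Alto earns 9 sequentially versus 9 at the Nash outcome: unchanged.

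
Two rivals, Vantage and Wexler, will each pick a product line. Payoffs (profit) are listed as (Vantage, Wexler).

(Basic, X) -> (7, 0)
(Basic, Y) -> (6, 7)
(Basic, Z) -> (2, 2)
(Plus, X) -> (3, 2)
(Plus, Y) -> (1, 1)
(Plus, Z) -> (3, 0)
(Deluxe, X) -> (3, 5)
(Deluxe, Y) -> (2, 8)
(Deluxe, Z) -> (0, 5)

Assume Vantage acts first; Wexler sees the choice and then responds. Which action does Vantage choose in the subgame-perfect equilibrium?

Backward induction with Vantage moving first.
- Basic → Wexler plays Y (best of 0, 7, 2); Vantage gets 6.
- Plus → Wexler plays X (best of 2, 1, 0); Vantage gets 3.
- Deluxe → Wexler plays Y (best of 5, 8, 5); Vantage gets 2.
Among 6, 3, 2, the best is 6 at Basic. Subgame-perfect outcome: (Basic, Y) with payoffs (6, 7).

Basic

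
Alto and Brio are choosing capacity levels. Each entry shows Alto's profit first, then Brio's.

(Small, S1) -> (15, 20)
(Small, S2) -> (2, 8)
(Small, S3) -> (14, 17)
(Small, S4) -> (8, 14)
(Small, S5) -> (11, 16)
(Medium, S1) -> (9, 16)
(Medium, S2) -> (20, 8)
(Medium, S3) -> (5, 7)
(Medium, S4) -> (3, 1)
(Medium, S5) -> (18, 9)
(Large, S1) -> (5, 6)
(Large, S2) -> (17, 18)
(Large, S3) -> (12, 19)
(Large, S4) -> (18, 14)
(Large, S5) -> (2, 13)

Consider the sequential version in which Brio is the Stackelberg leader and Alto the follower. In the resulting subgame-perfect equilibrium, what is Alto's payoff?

Backward induction with Brio moving first.
- S1: Alto compares 15, 9, 5 and picks Small; Brio would get 20.
- S2: Alto compares 2, 20, 17 and picks Medium; Brio would get 8.
- S3: Alto compares 14, 5, 12 and picks Small; Brio would get 17.
- S4: Alto compares 8, 3, 18 and picks Large; Brio would get 14.
- S5: Alto compares 11, 18, 2 and picks Medium; Brio would get 9.
Brio's induced payoffs are 20, 8, 17, 14, 9, so Brio commits to S1. Subgame-perfect outcome: (Small, S1) with payoffs (15, 20).

15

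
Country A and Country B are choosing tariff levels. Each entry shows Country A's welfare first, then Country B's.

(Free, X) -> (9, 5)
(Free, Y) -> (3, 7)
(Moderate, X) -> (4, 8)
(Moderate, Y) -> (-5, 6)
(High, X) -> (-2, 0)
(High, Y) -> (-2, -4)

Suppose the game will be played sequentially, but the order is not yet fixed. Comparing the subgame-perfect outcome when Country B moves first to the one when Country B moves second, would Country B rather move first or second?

If Country A leads: Country B's best replies are Free→Y, Moderate→X, High→X; Country A's induced payoffs 3, 4, -2; outcome (Moderate, X), payoffs (4, 8).
If Country B leads: Country A's best replies are X→Free, Y→Free; Country B's induced payoffs 5, 7; outcome (Free, Y), payoffs (3, 7).
Country B gets 7 moving first and 8 moving second, so Country B prefers to move second.

second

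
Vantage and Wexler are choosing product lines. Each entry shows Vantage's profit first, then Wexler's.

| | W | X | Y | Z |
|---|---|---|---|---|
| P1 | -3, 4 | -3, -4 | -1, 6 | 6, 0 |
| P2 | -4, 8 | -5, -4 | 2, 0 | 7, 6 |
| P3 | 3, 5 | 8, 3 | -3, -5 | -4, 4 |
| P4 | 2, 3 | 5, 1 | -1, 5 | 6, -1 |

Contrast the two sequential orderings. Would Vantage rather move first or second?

If Vantage leads: Wexler's best replies are P1→Y, P2→W, P3→W, P4→Y; Vantage's induced payoffs -1, -4, 3, -1; outcome (P3, W), payoffs (3, 5).
If Wexler leads: Vantage's best replies are W→P3, X→P3, Y→P2, Z→P2; Wexler's induced payoffs 5, 3, 0, 6; outcome (P2, Z), payoffs (7, 6).
Vantage gets 3 moving first and 7 moving second, so Vantage prefers to move second.

second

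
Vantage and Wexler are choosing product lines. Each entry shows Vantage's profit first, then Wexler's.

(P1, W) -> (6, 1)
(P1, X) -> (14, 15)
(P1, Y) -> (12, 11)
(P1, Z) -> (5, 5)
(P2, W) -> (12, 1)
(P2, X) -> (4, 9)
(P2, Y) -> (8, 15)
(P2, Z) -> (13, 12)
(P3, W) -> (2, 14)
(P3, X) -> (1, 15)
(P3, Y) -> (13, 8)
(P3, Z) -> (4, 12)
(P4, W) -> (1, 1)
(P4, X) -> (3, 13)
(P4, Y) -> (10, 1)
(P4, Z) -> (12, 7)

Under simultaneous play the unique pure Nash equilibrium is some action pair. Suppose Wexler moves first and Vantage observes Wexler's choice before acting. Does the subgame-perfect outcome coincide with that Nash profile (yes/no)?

Solve by backward induction (Wexler leads).
- W: Vantage compares 6, 12, 2, 1 and picks P2; Wexler would get 1.
- X: Vantage compares 14, 4, 1, 3 and picks P1; Wexler would get 15.
- Y: Vantage compares 12, 8, 13, 10 and picks P3; Wexler would get 8.
- Z: Vantage compares 5, 13, 4, 12 and picks P2; Wexler would get 12.
Wexler's induced payoffs are 1, 15, 8, 12, so Wexler commits to X. Subgame-perfect outcome: (P1, X) with payoffs (14, 15).
Under simultaneous play:
Vantage's best replies: W→P2; X→P1; Y→P3; Z→P2.
Wexler's best replies: P1→X; P2→Y; P3→X; P4→X.
The unique mutual best reply is (P1, X), giving (14, 15).
Sequential outcome (P1, X) coincides with the Nash profile (P1, X).

yes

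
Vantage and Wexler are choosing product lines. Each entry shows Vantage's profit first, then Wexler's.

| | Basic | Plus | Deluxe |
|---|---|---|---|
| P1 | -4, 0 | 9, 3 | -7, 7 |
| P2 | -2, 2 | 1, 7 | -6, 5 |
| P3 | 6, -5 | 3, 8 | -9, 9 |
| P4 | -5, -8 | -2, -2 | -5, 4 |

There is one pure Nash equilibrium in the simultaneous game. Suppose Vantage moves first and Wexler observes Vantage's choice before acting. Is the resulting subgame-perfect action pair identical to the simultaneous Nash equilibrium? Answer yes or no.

no

Work backward from Wexler's decision.
- P1: Wexler compares 0, 3, 7 and picks Deluxe; Vantage would get -7.
- P2: Wexler compares 2, 7, 5 and picks Plus; Vantage would get 1.
- P3: Wexler compares -5, 8, 9 and picks Deluxe; Vantage would get -9.
- P4: Wexler compares -8, -2, 4 and picks Deluxe; Vantage would get -5.
Vantage's induced payoffs are -7, 1, -9, -5, so Vantage commits to P2. Subgame-perfect outcome: (P2, Plus) with payoffs (1, 7).
Under simultaneous play:
Vantage's best replies: Basic→P3; Plus→P1; Deluxe→P4.
Wexler's best replies: P1→Deluxe; P2→Plus; P3→Deluxe; P4→Deluxe.
Only (P4, Deluxe) has each player best-responding; Nash payoffs (-5, 4).
Sequential outcome (P2, Plus) differs from the Nash profile (P4, Deluxe).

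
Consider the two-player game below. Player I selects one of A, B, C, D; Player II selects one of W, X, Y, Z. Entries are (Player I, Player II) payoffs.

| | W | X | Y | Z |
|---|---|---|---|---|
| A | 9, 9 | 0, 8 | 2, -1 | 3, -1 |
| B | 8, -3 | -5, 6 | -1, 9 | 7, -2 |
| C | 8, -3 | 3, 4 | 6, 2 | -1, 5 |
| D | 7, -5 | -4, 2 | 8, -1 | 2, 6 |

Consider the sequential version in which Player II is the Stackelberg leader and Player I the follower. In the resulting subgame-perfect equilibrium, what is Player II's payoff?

9

Backward induction with Player II moving first.
- W → Player I plays A (best of 9, 8, 8, 7); Player II gets 9.
- X → Player I plays C (best of 0, -5, 3, -4); Player II gets 4.
- Y → Player I plays D (best of 2, -1, 6, 8); Player II gets -1.
- Z → Player I plays B (best of 3, 7, -1, 2); Player II gets -2.
Player II's induced payoffs are 9, 4, -1, -2, so Player II commits to W. Subgame-perfect outcome: (A, W) with payoffs (9, 9).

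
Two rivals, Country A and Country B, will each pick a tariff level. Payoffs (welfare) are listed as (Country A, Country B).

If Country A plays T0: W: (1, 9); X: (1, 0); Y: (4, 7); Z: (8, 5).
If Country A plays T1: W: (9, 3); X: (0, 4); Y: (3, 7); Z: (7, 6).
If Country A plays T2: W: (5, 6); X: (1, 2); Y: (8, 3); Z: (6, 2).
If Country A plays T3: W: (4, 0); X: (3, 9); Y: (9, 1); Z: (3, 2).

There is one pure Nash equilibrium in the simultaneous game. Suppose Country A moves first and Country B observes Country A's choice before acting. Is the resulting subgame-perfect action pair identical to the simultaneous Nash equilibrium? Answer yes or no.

no

Work backward from Country B's decision.
- T0: Country B compares 9, 0, 7, 5 and picks W; Country A would get 1.
- T1: Country B compares 3, 4, 7, 6 and picks Y; Country A would get 3.
- T2: Country B compares 6, 2, 3, 2 and picks W; Country A would get 5.
- T3: Country B compares 0, 9, 1, 2 and picks X; Country A would get 3.
Country A's induced payoffs are 1, 3, 5, 3, so Country A commits to T2. Subgame-perfect outcome: (T2, W) with payoffs (5, 6).
Under simultaneous play:
Country A's best replies: W→T1; X→T3; Y→T3; Z→T0.
Country B's best replies: T0→W; T1→Y; T2→W; T3→X.
Only (T3, X) has each player best-responding; Nash payoffs (3, 9).
Sequential outcome (T2, W) differs from the Nash profile (T3, X).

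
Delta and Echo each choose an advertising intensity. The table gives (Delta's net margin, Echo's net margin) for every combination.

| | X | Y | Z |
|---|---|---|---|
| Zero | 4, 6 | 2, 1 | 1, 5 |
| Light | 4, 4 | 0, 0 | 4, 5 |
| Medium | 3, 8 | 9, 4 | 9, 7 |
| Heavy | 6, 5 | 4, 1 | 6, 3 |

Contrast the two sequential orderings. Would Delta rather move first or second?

second

If Delta leads: Echo's best replies are Zero→X, Light→Z, Medium→X, Heavy→X; Delta's induced payoffs 4, 4, 3, 6; outcome (Heavy, X), payoffs (6, 5).
If Echo leads: Delta's best replies are X→Heavy, Y→Medium, Z→Medium; Echo's induced payoffs 5, 4, 7; outcome (Medium, Z), payoffs (9, 7).
Delta gets 6 moving first and 9 moving second, so Delta prefers to move second.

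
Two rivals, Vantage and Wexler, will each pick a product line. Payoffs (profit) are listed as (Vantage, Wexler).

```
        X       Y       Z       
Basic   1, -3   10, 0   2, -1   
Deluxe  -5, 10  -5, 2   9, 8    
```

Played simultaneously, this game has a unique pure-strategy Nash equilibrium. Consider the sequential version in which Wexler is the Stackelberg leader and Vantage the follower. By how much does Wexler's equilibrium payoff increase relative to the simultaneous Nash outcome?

Vantage best-responds to each possible Wexler move:
- X: BR = Basic, leader payoff -3.
- Y: BR = Basic, leader payoff 0.
- Z: BR = Deluxe, leader payoff 8.
Maximizing over -3, 0, 8, Wexler chooses Z. Subgame-perfect outcome: (Deluxe, Z) with payoffs (9, 8).
Under simultaneous play:
Vantage's best replies: X→Basic; Y→Basic; Z→Deluxe.
Wexler's best replies: Basic→Y; Deluxe→X.
The unique mutual best reply is (Basic, Y), giving (10, 0).
Wexler's commitment gain: 8 − 0 = 8.

8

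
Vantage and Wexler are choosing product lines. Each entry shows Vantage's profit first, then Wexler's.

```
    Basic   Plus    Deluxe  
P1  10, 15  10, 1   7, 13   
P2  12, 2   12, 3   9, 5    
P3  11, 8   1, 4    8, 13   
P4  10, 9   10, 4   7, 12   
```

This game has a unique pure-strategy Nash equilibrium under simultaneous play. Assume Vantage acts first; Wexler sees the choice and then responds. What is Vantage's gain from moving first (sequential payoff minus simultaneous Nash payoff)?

Wexler best-responds to each possible Vantage move:
- P1: Wexler compares 15, 1, 13 and picks Basic; Vantage would get 10.
- P2: Wexler compares 2, 3, 5 and picks Deluxe; Vantage would get 9.
- P3: Wexler compares 8, 4, 13 and picks Deluxe; Vantage would get 8.
- P4: Wexler compares 9, 4, 12 and picks Deluxe; Vantage would get 7.
Maximizing over 10, 9, 8, 7, Vantage chooses P1. Subgame-perfect outcome: (P1, Basic) with payoffs (10, 15).
Under simultaneous play:
Vantage's best replies: Basic→P2; Plus→P2; Deluxe→P2.
Wexler's best replies: P1→Basic; P2→Deluxe; P3→Deluxe; P4→Deluxe.
The unique mutual best reply is (P2, Deluxe), giving (9, 5).
Vantage's commitment gain: 10 − 9 = 1.

1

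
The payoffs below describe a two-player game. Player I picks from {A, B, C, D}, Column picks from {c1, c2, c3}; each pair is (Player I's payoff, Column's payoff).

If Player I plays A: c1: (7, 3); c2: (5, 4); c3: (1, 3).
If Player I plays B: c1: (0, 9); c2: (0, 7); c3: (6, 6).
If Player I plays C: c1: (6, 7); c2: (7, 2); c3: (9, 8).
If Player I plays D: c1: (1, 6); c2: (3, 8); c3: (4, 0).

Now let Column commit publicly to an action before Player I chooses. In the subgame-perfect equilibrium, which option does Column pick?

c3

Work backward from Player I's decision.
- c1: Player I compares 7, 0, 6, 1 and picks A; Column would get 3.
- c2: Player I compares 5, 0, 7, 3 and picks C; Column would get 2.
- c3: Player I compares 1, 6, 9, 4 and picks C; Column would get 8.
Column's induced payoffs are 3, 2, 8, so Column commits to c3. Subgame-perfect outcome: (C, c3) with payoffs (9, 8).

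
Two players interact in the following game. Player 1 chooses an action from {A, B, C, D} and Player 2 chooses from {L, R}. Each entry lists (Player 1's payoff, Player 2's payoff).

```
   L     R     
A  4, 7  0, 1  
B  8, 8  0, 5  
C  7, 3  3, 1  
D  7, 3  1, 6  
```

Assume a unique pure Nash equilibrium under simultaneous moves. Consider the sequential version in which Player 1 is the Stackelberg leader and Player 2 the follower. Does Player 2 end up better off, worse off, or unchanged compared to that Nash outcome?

unchanged

Solve by backward induction (Player 1 leads).
- A: BR = L, leader payoff 4.
- B: BR = L, leader payoff 8.
- C: BR = L, leader payoff 7.
- D: BR = R, leader payoff 1.
Maximizing over 4, 8, 7, 1, Player 1 chooses B. Subgame-perfect outcome: (B, L) with payoffs (8, 8).
Now find the simultaneous Nash equilibrium.
Player 1's best replies: L→B; R→C.
Player 2's best replies: A→L; B→L; C→L; D→R.
Only (B, L) has each player best-responding; Nash payoffs (8, 8).
Player 2 earns 8 sequentially versus 8 at the Nash outcome: unchanged.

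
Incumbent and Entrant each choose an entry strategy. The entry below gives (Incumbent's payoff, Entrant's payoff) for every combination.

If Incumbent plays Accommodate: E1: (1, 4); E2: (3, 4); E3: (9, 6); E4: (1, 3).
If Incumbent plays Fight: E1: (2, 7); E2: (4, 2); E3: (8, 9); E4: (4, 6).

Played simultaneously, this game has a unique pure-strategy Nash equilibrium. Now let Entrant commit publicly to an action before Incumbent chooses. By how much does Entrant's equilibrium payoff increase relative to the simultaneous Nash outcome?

1

Work backward from Incumbent's decision.
- E1 → Incumbent plays Fight (best of 1, 2); Entrant gets 7.
- E2 → Incumbent plays Fight (best of 3, 4); Entrant gets 2.
- E3 → Incumbent plays Accommodate (best of 9, 8); Entrant gets 6.
- E4 → Incumbent plays Fight (best of 1, 4); Entrant gets 6.
Among 7, 2, 6, 6, the best is 7 at E1. Subgame-perfect outcome: (Fight, E1) with payoffs (2, 7).
Under simultaneous play:
Incumbent's best replies: E1→Fight; E2→Fight; E3→Accommodate; E4→Fight.
Entrant's best replies: Accommodate→E3; Fight→E3.
The unique mutual best reply is (Accommodate, E3), giving (9, 6).
Entrant's commitment gain: 7 − 6 = 1.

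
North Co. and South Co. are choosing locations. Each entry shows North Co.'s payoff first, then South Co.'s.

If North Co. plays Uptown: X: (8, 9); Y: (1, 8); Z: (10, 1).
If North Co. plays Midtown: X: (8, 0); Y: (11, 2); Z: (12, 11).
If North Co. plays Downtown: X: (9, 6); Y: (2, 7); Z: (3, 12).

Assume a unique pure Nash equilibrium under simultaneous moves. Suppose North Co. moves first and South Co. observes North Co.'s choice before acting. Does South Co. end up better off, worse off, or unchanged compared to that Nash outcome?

unchanged

South Co. best-responds to each possible North Co. move:
- Uptown: South Co. compares 9, 8, 1 and picks X; North Co. would get 8.
- Midtown: South Co. compares 0, 2, 11 and picks Z; North Co. would get 12.
- Downtown: South Co. compares 6, 7, 12 and picks Z; North Co. would get 3.
Maximizing over 8, 12, 3, North Co. chooses Midtown. Subgame-perfect outcome: (Midtown, Z) with payoffs (12, 11).
Now find the simultaneous Nash equilibrium.
North Co.'s best replies: X→Downtown; Y→Midtown; Z→Midtown.
South Co.'s best replies: Uptown→X; Midtown→Z; Downtown→Z.
The unique mutual best reply is (Midtown, Z), giving (12, 11).
South Co. earns 11 sequentially versus 11 at the Nash outcome: unchanged.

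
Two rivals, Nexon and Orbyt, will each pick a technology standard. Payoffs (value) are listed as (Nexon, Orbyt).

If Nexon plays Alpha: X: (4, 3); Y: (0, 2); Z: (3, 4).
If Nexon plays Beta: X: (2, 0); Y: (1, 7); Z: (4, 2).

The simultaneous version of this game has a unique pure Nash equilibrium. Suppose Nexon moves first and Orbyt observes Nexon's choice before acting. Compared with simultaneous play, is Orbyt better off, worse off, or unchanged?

Work backward from Orbyt's decision.
- Alpha: Orbyt compares 3, 2, 4 and picks Z; Nexon would get 3.
- Beta: Orbyt compares 0, 7, 2 and picks Y; Nexon would get 1.
Among 3, 1, the best is 3 at Alpha. Subgame-perfect outcome: (Alpha, Z) with payoffs (3, 4).
Under simultaneous play:
Nexon's best replies: X→Alpha; Y→Beta; Z→Beta.
Orbyt's best replies: Alpha→Z; Beta→Y.
The unique mutual best reply is (Beta, Y), giving (1, 7).
Orbyt earns 4 sequentially versus 7 at the Nash outcome: worse off.

worse off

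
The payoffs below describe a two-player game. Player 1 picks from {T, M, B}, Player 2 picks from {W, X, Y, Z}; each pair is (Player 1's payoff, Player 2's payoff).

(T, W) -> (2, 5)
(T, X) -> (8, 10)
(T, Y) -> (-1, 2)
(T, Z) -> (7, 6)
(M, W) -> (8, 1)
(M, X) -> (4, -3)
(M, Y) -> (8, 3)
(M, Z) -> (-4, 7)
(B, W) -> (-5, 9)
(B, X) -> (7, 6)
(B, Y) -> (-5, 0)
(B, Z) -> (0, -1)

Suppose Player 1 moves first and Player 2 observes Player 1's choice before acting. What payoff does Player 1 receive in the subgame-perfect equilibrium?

Player 2 best-responds to each possible Player 1 move:
- T: Player 2 compares 5, 10, 2, 6 and picks X; Player 1 would get 8.
- M: Player 2 compares 1, -3, 3, 7 and picks Z; Player 1 would get -4.
- B: Player 2 compares 9, 6, 0, -1 and picks W; Player 1 would get -5.
Among 8, -4, -5, the best is 8 at T. Subgame-perfect outcome: (T, X) with payoffs (8, 10).

8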